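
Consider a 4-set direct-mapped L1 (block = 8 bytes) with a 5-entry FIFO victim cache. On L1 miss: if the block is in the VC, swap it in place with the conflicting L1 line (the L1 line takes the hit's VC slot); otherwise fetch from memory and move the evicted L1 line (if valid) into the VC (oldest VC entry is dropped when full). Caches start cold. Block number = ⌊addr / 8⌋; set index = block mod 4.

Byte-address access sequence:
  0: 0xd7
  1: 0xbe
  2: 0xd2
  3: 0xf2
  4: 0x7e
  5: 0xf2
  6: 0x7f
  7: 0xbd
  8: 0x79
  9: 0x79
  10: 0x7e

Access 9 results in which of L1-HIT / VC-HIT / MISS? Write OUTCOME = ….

OUTCOME = L1-HIT

  [0] addr=0xd7 blk=26 s=2: MISS | VC []
  [1] addr=0xbe blk=23 s=3: MISS | VC []
  [2] addr=0xd2 blk=26 s=2: L1-HIT | VC []
  [3] addr=0xf2 blk=30 s=2: MISS | VC [26]
  [4] addr=0x7e blk=15 s=3: MISS | VC [26, 23]
  [5] addr=0xf2 blk=30 s=2: L1-HIT | VC [26, 23]
  [6] addr=0x7f blk=15 s=3: L1-HIT | VC [26, 23]
  [7] addr=0xbd blk=23 s=3: VC-HIT | VC [26, 15]
  [8] addr=0x79 blk=15 s=3: VC-HIT | VC [26, 23]
  [9] addr=0x79 blk=15 s=3: L1-HIT | VC [26, 23]
  [10] addr=0x7e blk=15 s=3: L1-HIT | VC [26, 23]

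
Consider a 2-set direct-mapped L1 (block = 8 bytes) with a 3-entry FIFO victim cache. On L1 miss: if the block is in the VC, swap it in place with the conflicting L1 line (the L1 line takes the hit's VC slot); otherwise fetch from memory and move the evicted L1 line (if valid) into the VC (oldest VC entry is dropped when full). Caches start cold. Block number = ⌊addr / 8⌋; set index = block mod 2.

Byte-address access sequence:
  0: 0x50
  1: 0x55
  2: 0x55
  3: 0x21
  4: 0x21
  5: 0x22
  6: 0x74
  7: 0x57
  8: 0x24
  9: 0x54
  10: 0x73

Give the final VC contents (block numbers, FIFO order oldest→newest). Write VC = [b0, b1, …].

#0 0x50→b10/s0 MISS; vc=[]
#1 0x55→b10/s0 L1-HIT; vc=[]
#2 0x55→b10/s0 L1-HIT; vc=[]
#3 0x21→b4/s0 MISS; vc=[10]
#4 0x21→b4/s0 L1-HIT; vc=[10]
#5 0x22→b4/s0 L1-HIT; vc=[10]
#6 0x74→b14/s0 MISS; vc=[10,4]
#7 0x57→b10/s0 VC-HIT; vc=[14,4]
#8 0x24→b4/s0 VC-HIT; vc=[14,10]
#9 0x54→b10/s0 VC-HIT; vc=[14,4]
#10 0x73→b14/s0 VC-HIT; vc=[10,4]

VC = [10, 4]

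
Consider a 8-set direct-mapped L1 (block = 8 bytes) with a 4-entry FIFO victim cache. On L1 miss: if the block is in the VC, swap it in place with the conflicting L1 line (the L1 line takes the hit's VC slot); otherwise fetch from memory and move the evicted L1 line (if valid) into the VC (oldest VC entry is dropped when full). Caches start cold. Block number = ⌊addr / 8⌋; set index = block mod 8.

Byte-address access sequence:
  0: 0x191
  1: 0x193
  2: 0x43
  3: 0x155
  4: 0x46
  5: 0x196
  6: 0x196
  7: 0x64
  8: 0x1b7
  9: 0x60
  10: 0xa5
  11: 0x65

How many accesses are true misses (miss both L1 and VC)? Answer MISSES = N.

MISSES = 6

0: 0x191 (blk 50, set 2) → MISS  vc=[]
1: 0x193 (blk 50, set 2) → L1-HIT  vc=[]
2: 0x43 (blk 8, set 0) → MISS  vc=[]
3: 0x155 (blk 42, set 2) → MISS  vc=[50]
4: 0x46 (blk 8, set 0) → L1-HIT  vc=[50]
5: 0x196 (blk 50, set 2) → VC-HIT  vc=[42]
6: 0x196 (blk 50, set 2) → L1-HIT  vc=[42]
7: 0x64 (blk 12, set 4) → MISS  vc=[42]
8: 0x1b7 (blk 54, set 6) → MISS  vc=[42]
9: 0x60 (blk 12, set 4) → L1-HIT  vc=[42]
10: 0xa5 (blk 20, set 4) → MISS  vc=[42, 12]
11: 0x65 (blk 12, set 4) → VC-HIT  vc=[42, 20]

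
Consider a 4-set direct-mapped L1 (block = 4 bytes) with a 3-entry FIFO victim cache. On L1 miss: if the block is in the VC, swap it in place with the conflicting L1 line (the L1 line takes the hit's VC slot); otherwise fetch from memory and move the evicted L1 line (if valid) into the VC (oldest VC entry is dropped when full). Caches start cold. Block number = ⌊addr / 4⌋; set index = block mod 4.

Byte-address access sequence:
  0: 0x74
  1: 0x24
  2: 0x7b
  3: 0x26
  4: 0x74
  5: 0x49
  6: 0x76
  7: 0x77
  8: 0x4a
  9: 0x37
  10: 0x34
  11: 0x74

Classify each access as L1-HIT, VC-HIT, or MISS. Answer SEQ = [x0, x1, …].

#0 0x74→b29/s1 MISS; vc=[]
#1 0x24→b9/s1 MISS; vc=[29]
#2 0x7b→b30/s2 MISS; vc=[29]
#3 0x26→b9/s1 L1-HIT; vc=[29]
#4 0x74→b29/s1 VC-HIT; vc=[9]
#5 0x49→b18/s2 MISS; vc=[9,30]
#6 0x76→b29/s1 L1-HIT; vc=[9,30]
#7 0x77→b29/s1 L1-HIT; vc=[9,30]
#8 0x4a→b18/s2 L1-HIT; vc=[9,30]
#9 0x37→b13/s1 MISS; vc=[9,30,29]
#10 0x34→b13/s1 L1-HIT; vc=[9,30,29]
#11 0x74→b29/s1 VC-HIT; vc=[9,30,13]

SEQ = [MISS, MISS, MISS, L1-HIT, VC-HIT, MISS, L1-HIT, L1-HIT, L1-HIT, MISS, L1-HIT, VC-HIT]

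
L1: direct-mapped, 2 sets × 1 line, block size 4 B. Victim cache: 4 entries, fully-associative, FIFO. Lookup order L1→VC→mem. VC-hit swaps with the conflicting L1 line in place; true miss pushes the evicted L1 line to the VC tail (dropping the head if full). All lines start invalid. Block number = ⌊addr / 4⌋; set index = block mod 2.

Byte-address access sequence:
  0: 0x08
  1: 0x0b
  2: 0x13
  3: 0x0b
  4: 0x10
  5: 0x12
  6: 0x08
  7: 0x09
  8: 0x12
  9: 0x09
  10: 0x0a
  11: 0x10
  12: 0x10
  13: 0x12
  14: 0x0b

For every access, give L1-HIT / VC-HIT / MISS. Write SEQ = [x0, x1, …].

SEQ = [MISS, L1-HIT, MISS, VC-HIT, VC-HIT, L1-HIT, VC-HIT, L1-HIT, VC-HIT, VC-HIT, L1-HIT, VC-HIT, L1-HIT, L1-HIT, VC-HIT]

  [0] addr=0x8 blk=2 s=0: MISS | VC []
  [1] addr=0xb blk=2 s=0: L1-HIT | VC []
  [2] addr=0x13 blk=4 s=0: MISS | VC [2]
  [3] addr=0xb blk=2 s=0: VC-HIT | VC [4]
  [4] addr=0x10 blk=4 s=0: VC-HIT | VC [2]
  [5] addr=0x12 blk=4 s=0: L1-HIT | VC [2]
  [6] addr=0x8 blk=2 s=0: VC-HIT | VC [4]
  [7] addr=0x9 blk=2 s=0: L1-HIT | VC [4]
  [8] addr=0x12 blk=4 s=0: VC-HIT | VC [2]
  [9] addr=0x9 blk=2 s=0: VC-HIT | VC [4]
  [10] addr=0xa blk=2 s=0: L1-HIT | VC [4]
  [11] addr=0x10 blk=4 s=0: VC-HIT | VC [2]
  [12] addr=0x10 blk=4 s=0: L1-HIT | VC [2]
  [13] addr=0x12 blk=4 s=0: L1-HIT | VC [2]
  [14] addr=0xb blk=2 s=0: VC-HIT | VC [4]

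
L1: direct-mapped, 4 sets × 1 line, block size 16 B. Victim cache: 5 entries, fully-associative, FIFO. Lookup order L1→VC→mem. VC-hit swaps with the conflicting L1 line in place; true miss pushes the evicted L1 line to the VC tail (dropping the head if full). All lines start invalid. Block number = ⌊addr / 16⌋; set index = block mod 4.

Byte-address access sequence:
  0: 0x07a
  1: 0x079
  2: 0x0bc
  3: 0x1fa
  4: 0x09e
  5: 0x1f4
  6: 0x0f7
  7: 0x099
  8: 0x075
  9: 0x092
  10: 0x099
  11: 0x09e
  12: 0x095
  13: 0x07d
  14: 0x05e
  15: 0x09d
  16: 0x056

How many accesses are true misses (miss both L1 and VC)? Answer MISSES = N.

MISSES = 6

0: 0x7a (blk 7, set 3) → MISS  vc=[]
1: 0x79 (blk 7, set 3) → L1-HIT  vc=[]
2: 0xbc (blk 11, set 3) → MISS  vc=[7]
3: 0x1fa (blk 31, set 3) → MISS  vc=[7, 11]
4: 0x9e (blk 9, set 1) → MISS  vc=[7, 11]
5: 0x1f4 (blk 31, set 3) → L1-HIT  vc=[7, 11]
6: 0xf7 (blk 15, set 3) → MISS  vc=[7, 11, 31]
7: 0x99 (blk 9, set 1) → L1-HIT  vc=[7, 11, 31]
8: 0x75 (blk 7, set 3) → VC-HIT  vc=[15, 11, 31]
9: 0x92 (blk 9, set 1) → L1-HIT  vc=[15, 11, 31]
10: 0x99 (blk 9, set 1) → L1-HIT  vc=[15, 11, 31]
11: 0x9e (blk 9, set 1) → L1-HIT  vc=[15, 11, 31]
12: 0x95 (blk 9, set 1) → L1-HIT  vc=[15, 11, 31]
13: 0x7d (blk 7, set 3) → L1-HIT  vc=[15, 11, 31]
14: 0x5e (blk 5, set 1) → MISS  vc=[15, 11, 31, 9]
15: 0x9d (blk 9, set 1) → VC-HIT  vc=[15, 11, 31, 5]
16: 0x56 (blk 5, set 1) → VC-HIT  vc=[15, 11, 31, 9]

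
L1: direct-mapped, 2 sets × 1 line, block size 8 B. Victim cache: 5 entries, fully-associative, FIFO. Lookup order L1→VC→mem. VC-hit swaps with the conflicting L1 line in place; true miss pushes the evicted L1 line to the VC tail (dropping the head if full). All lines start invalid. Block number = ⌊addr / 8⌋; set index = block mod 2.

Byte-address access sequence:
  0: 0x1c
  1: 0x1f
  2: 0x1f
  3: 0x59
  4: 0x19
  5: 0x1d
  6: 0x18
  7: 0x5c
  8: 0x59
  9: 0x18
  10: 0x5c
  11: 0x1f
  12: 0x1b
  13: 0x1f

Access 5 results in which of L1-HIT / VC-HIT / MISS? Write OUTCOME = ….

0: 0x1c (blk 3, set 1) → MISS  vc=[]
1: 0x1f (blk 3, set 1) → L1-HIT  vc=[]
2: 0x1f (blk 3, set 1) → L1-HIT  vc=[]
3: 0x59 (blk 11, set 1) → MISS  vc=[3]
4: 0x19 (blk 3, set 1) → VC-HIT  vc=[11]
5: 0x1d (blk 3, set 1) → L1-HIT  vc=[11]
6: 0x18 (blk 3, set 1) → L1-HIT  vc=[11]
7: 0x5c (blk 11, set 1) → VC-HIT  vc=[3]
8: 0x59 (blk 11, set 1) → L1-HIT  vc=[3]
9: 0x18 (blk 3, set 1) → VC-HIT  vc=[11]
10: 0x5c (blk 11, set 1) → VC-HIT  vc=[3]
11: 0x1f (blk 3, set 1) → VC-HIT  vc=[11]
12: 0x1b (blk 3, set 1) → L1-HIT  vc=[11]
13: 0x1f (blk 3, set 1) → L1-HIT  vc=[11]

OUTCOME = L1-HIT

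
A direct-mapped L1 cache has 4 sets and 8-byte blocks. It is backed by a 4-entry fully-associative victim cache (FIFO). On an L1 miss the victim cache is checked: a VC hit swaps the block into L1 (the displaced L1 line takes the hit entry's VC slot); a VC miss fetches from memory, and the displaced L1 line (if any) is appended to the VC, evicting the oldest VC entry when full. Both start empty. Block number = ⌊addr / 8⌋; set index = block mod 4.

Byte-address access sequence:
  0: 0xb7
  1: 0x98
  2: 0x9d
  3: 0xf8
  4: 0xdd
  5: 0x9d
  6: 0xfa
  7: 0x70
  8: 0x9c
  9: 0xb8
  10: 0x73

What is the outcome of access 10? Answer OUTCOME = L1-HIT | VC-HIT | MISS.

OUTCOME = L1-HIT

  [0] addr=0xb7 blk=22 s=2: MISS | VC []
  [1] addr=0x98 blk=19 s=3: MISS | VC []
  [2] addr=0x9d blk=19 s=3: L1-HIT | VC []
  [3] addr=0xf8 blk=31 s=3: MISS | VC [19]
  [4] addr=0xdd blk=27 s=3: MISS | VC [19, 31]
  [5] addr=0x9d blk=19 s=3: VC-HIT | VC [27, 31]
  [6] addr=0xfa blk=31 s=3: VC-HIT | VC [27, 19]
  [7] addr=0x70 blk=14 s=2: MISS | VC [27, 19, 22]
  [8] addr=0x9c blk=19 s=3: VC-HIT | VC [27, 31, 22]
  [9] addr=0xb8 blk=23 s=3: MISS | VC [27, 31, 22, 19]
  [10] addr=0x73 blk=14 s=2: L1-HIT | VC [27, 31, 22, 19]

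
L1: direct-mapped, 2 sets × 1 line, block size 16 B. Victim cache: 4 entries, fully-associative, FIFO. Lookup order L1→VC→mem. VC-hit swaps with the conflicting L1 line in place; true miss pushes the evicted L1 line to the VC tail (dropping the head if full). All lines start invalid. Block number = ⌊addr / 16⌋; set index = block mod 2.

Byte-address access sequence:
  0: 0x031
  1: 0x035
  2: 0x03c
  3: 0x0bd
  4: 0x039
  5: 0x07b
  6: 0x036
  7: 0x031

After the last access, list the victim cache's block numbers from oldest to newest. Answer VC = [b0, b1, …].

VC = [11, 7]

#0 0x31→b3/s1 MISS; vc=[]
#1 0x35→b3/s1 L1-HIT; vc=[]
#2 0x3c→b3/s1 L1-HIT; vc=[]
#3 0xbd→b11/s1 MISS; vc=[3]
#4 0x39→b3/s1 VC-HIT; vc=[11]
#5 0x7b→b7/s1 MISS; vc=[11,3]
#6 0x36→b3/s1 VC-HIT; vc=[11,7]
#7 0x31→b3/s1 L1-HIT; vc=[11,7]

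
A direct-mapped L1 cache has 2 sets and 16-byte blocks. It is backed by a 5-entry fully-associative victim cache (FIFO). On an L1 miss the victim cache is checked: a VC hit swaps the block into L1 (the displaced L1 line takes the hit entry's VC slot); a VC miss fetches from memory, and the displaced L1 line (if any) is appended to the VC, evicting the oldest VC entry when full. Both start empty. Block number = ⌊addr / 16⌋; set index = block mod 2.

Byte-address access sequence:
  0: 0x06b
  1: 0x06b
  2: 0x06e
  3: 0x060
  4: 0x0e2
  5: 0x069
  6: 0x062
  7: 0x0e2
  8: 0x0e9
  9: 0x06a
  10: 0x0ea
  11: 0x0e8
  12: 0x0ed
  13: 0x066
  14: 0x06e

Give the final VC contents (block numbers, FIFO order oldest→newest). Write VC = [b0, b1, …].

VC = [14]

0: 0x6b (blk 6, set 0) → MISS  vc=[]
1: 0x6b (blk 6, set 0) → L1-HIT  vc=[]
2: 0x6e (blk 6, set 0) → L1-HIT  vc=[]
3: 0x60 (blk 6, set 0) → L1-HIT  vc=[]
4: 0xe2 (blk 14, set 0) → MISS  vc=[6]
5: 0x69 (blk 6, set 0) → VC-HIT  vc=[14]
6: 0x62 (blk 6, set 0) → L1-HIT  vc=[14]
7: 0xe2 (blk 14, set 0) → VC-HIT  vc=[6]
8: 0xe9 (blk 14, set 0) → L1-HIT  vc=[6]
9: 0x6a (blk 6, set 0) → VC-HIT  vc=[14]
10: 0xea (blk 14, set 0) → VC-HIT  vc=[6]
11: 0xe8 (blk 14, set 0) → L1-HIT  vc=[6]
12: 0xed (blk 14, set 0) → L1-HIT  vc=[6]
13: 0x66 (blk 6, set 0) → VC-HIT  vc=[14]
14: 0x6e (blk 6, set 0) → L1-HIT  vc=[14]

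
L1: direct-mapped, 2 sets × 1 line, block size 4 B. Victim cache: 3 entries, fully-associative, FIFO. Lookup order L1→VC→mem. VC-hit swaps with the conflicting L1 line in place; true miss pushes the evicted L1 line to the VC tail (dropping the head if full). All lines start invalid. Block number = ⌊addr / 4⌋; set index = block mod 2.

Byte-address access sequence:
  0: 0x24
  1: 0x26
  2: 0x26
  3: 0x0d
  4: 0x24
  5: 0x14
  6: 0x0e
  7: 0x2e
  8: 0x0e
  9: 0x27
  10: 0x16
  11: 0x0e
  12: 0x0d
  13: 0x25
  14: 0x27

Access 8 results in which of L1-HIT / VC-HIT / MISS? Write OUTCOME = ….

  [0] addr=0x24 blk=9 s=1: MISS | VC []
  [1] addr=0x26 blk=9 s=1: L1-HIT | VC []
  [2] addr=0x26 blk=9 s=1: L1-HIT | VC []
  [3] addr=0xd blk=3 s=1: MISS | VC [9]
  [4] addr=0x24 blk=9 s=1: VC-HIT | VC [3]
  [5] addr=0x14 blk=5 s=1: MISS | VC [3, 9]
  [6] addr=0xe blk=3 s=1: VC-HIT | VC [5, 9]
  [7] addr=0x2e blk=11 s=1: MISS | VC [5, 9, 3]
  [8] addr=0xe blk=3 s=1: VC-HIT | VC [5, 9, 11]
  [9] addr=0x27 blk=9 s=1: VC-HIT | VC [5, 3, 11]
  [10] addr=0x16 blk=5 s=1: VC-HIT | VC [9, 3, 11]
  [11] addr=0xe blk=3 s=1: VC-HIT | VC [9, 5, 11]
  [12] addr=0xd blk=3 s=1: L1-HIT | VC [9, 5, 11]
  [13] addr=0x25 blk=9 s=1: VC-HIT | VC [3, 5, 11]
  [14] addr=0x27 blk=9 s=1: L1-HIT | VC [3, 5, 11]

OUTCOME = VC-HIT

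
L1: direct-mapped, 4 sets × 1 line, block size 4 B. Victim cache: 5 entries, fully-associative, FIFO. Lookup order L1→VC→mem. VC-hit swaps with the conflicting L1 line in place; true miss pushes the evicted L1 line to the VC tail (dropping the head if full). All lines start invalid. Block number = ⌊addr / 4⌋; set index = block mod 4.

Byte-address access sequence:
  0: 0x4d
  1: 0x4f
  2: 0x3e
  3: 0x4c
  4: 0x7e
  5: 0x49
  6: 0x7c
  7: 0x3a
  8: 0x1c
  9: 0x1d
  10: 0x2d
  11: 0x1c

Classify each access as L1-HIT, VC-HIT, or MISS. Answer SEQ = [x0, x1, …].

SEQ = [MISS, L1-HIT, MISS, VC-HIT, MISS, MISS, L1-HIT, MISS, MISS, L1-HIT, MISS, VC-HIT]

0: 0x4d (blk 19, set 3) → MISS  vc=[]
1: 0x4f (blk 19, set 3) → L1-HIT  vc=[]
2: 0x3e (blk 15, set 3) → MISS  vc=[19]
3: 0x4c (blk 19, set 3) → VC-HIT  vc=[15]
4: 0x7e (blk 31, set 3) → MISS  vc=[15, 19]
5: 0x49 (blk 18, set 2) → MISS  vc=[15, 19]
6: 0x7c (blk 31, set 3) → L1-HIT  vc=[15, 19]
7: 0x3a (blk 14, set 2) → MISS  vc=[15, 19, 18]
8: 0x1c (blk 7, set 3) → MISS  vc=[15, 19, 18, 31]
9: 0x1d (blk 7, set 3) → L1-HIT  vc=[15, 19, 18, 31]
10: 0x2d (blk 11, set 3) → MISS  vc=[15, 19, 18, 31, 7]
11: 0x1c (blk 7, set 3) → VC-HIT  vc=[15, 19, 18, 31, 11]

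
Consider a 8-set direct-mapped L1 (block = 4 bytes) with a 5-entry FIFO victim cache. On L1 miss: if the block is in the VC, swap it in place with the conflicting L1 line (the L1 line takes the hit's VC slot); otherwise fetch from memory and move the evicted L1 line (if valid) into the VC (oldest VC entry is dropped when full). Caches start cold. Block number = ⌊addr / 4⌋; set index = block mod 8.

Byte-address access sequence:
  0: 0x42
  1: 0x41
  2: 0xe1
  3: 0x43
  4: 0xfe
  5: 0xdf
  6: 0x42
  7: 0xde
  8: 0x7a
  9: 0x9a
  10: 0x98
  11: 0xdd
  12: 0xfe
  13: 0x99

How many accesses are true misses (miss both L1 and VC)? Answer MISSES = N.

MISSES = 6

#0 0x42→b16/s0 MISS; vc=[]
#1 0x41→b16/s0 L1-HIT; vc=[]
#2 0xe1→b56/s0 MISS; vc=[16]
#3 0x43→b16/s0 VC-HIT; vc=[56]
#4 0xfe→b63/s7 MISS; vc=[56]
#5 0xdf→b55/s7 MISS; vc=[56,63]
#6 0x42→b16/s0 L1-HIT; vc=[56,63]
#7 0xde→b55/s7 L1-HIT; vc=[56,63]
#8 0x7a→b30/s6 MISS; vc=[56,63]
#9 0x9a→b38/s6 MISS; vc=[56,63,30]
#10 0x98→b38/s6 L1-HIT; vc=[56,63,30]
#11 0xdd→b55/s7 L1-HIT; vc=[56,63,30]
#12 0xfe→b63/s7 VC-HIT; vc=[56,55,30]
#13 0x99→b38/s6 L1-HIT; vc=[56,55,30]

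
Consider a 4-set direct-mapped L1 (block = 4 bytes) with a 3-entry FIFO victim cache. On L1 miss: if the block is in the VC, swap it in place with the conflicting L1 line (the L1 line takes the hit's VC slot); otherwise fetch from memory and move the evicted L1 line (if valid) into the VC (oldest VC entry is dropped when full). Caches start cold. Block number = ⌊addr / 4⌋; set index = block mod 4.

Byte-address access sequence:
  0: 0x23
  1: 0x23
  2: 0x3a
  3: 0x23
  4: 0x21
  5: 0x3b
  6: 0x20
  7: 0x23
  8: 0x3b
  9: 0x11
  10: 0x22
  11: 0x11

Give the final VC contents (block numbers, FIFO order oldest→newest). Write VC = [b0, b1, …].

VC = [8]

0: 0x23 (blk 8, set 0) → MISS  vc=[]
1: 0x23 (blk 8, set 0) → L1-HIT  vc=[]
2: 0x3a (blk 14, set 2) → MISS  vc=[]
3: 0x23 (blk 8, set 0) → L1-HIT  vc=[]
4: 0x21 (blk 8, set 0) → L1-HIT  vc=[]
5: 0x3b (blk 14, set 2) → L1-HIT  vc=[]
6: 0x20 (blk 8, set 0) → L1-HIT  vc=[]
7: 0x23 (blk 8, set 0) → L1-HIT  vc=[]
8: 0x3b (blk 14, set 2) → L1-HIT  vc=[]
9: 0x11 (blk 4, set 0) → MISS  vc=[8]
10: 0x22 (blk 8, set 0) → VC-HIT  vc=[4]
11: 0x11 (blk 4, set 0) → VC-HIT  vc=[8]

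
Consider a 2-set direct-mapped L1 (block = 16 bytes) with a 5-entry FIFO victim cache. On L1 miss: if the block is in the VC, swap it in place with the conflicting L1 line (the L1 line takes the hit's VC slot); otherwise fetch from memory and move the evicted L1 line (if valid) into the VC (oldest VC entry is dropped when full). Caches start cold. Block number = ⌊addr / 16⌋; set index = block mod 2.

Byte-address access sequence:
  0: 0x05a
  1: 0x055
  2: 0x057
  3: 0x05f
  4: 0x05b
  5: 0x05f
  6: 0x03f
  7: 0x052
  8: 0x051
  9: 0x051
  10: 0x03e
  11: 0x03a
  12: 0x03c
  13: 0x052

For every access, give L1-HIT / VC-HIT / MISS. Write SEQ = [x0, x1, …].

SEQ = [MISS, L1-HIT, L1-HIT, L1-HIT, L1-HIT, L1-HIT, MISS, VC-HIT, L1-HIT, L1-HIT, VC-HIT, L1-HIT, L1-HIT, VC-HIT]

0: 0x5a (blk 5, set 1) → MISS  vc=[]
1: 0x55 (blk 5, set 1) → L1-HIT  vc=[]
2: 0x57 (blk 5, set 1) → L1-HIT  vc=[]
3: 0x5f (blk 5, set 1) → L1-HIT  vc=[]
4: 0x5b (blk 5, set 1) → L1-HIT  vc=[]
5: 0x5f (blk 5, set 1) → L1-HIT  vc=[]
6: 0x3f (blk 3, set 1) → MISS  vc=[5]
7: 0x52 (blk 5, set 1) → VC-HIT  vc=[3]
8: 0x51 (blk 5, set 1) → L1-HIT  vc=[3]
9: 0x51 (blk 5, set 1) → L1-HIT  vc=[3]
10: 0x3e (blk 3, set 1) → VC-HIT  vc=[5]
11: 0x3a (blk 3, set 1) → L1-HIT  vc=[5]
12: 0x3c (blk 3, set 1) → L1-HIT  vc=[5]
13: 0x52 (blk 5, set 1) → VC-HIT  vc=[3]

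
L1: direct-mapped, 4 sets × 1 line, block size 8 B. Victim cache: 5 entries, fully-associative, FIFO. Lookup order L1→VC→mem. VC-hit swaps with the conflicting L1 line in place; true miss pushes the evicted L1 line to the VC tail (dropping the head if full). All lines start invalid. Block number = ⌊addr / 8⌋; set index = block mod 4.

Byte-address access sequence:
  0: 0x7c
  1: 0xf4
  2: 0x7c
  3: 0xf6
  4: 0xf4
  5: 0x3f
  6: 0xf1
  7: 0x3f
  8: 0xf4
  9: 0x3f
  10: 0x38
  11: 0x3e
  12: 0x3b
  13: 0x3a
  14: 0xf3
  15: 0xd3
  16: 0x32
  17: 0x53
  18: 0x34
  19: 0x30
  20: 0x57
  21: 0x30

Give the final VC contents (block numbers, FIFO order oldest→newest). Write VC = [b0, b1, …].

  [0] addr=0x7c blk=15 s=3: MISS | VC []
  [1] addr=0xf4 blk=30 s=2: MISS | VC []
  [2] addr=0x7c blk=15 s=3: L1-HIT | VC []
  [3] addr=0xf6 blk=30 s=2: L1-HIT | VC []
  [4] addr=0xf4 blk=30 s=2: L1-HIT | VC []
  [5] addr=0x3f blk=7 s=3: MISS | VC [15]
  [6] addr=0xf1 blk=30 s=2: L1-HIT | VC [15]
  [7] addr=0x3f blk=7 s=3: L1-HIT | VC [15]
  [8] addr=0xf4 blk=30 s=2: L1-HIT | VC [15]
  [9] addr=0x3f blk=7 s=3: L1-HIT | VC [15]
  [10] addr=0x38 blk=7 s=3: L1-HIT | VC [15]
  [11] addr=0x3e blk=7 s=3: L1-HIT | VC [15]
  [12] addr=0x3b blk=7 s=3: L1-HIT | VC [15]
  [13] addr=0x3a blk=7 s=3: L1-HIT | VC [15]
  [14] addr=0xf3 blk=30 s=2: L1-HIT | VC [15]
  [15] addr=0xd3 blk=26 s=2: MISS | VC [15, 30]
  [16] addr=0x32 blk=6 s=2: MISS | VC [15, 30, 26]
  [17] addr=0x53 blk=10 s=2: MISS | VC [15, 30, 26, 6]
  [18] addr=0x34 blk=6 s=2: VC-HIT | VC [15, 30, 26, 10]
  [19] addr=0x30 blk=6 s=2: L1-HIT | VC [15, 30, 26, 10]
  [20] addr=0x57 blk=10 s=2: VC-HIT | VC [15, 30, 26, 6]
  [21] addr=0x30 blk=6 s=2: VC-HIT | VC [15, 30, 26, 10]

VC = [15, 30, 26, 10]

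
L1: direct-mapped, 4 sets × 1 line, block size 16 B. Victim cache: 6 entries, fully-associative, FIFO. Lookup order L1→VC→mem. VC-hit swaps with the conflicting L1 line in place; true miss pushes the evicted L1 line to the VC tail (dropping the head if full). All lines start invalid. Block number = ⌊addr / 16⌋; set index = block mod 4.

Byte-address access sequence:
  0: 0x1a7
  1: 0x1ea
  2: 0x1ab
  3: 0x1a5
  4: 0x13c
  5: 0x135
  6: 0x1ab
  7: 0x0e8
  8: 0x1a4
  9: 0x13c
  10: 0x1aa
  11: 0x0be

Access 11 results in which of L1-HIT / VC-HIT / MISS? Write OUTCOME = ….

  [0] addr=0x1a7 blk=26 s=2: MISS | VC []
  [1] addr=0x1ea blk=30 s=2: MISS | VC [26]
  [2] addr=0x1ab blk=26 s=2: VC-HIT | VC [30]
  [3] addr=0x1a5 blk=26 s=2: L1-HIT | VC [30]
  [4] addr=0x13c blk=19 s=3: MISS | VC [30]
  [5] addr=0x135 blk=19 s=3: L1-HIT | VC [30]
  [6] addr=0x1ab blk=26 s=2: L1-HIT | VC [30]
  [7] addr=0xe8 blk=14 s=2: MISS | VC [30, 26]
  [8] addr=0x1a4 blk=26 s=2: VC-HIT | VC [30, 14]
  [9] addr=0x13c blk=19 s=3: L1-HIT | VC [30, 14]
  [10] addr=0x1aa blk=26 s=2: L1-HIT | VC [30, 14]
  [11] addr=0xbe blk=11 s=3: MISS | VC [30, 14, 19]

OUTCOME = MISS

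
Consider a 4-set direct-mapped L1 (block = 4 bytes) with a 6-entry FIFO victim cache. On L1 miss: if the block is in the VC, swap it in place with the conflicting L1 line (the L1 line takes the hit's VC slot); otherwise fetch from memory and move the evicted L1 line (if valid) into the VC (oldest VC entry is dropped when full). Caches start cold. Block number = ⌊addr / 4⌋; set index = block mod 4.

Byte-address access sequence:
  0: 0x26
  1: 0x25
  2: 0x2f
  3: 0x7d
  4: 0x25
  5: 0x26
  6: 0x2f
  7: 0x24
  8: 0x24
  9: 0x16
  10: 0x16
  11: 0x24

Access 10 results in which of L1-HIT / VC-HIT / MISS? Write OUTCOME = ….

#0 0x26→b9/s1 MISS; vc=[]
#1 0x25→b9/s1 L1-HIT; vc=[]
#2 0x2f→b11/s3 MISS; vc=[]
#3 0x7d→b31/s3 MISS; vc=[11]
#4 0x25→b9/s1 L1-HIT; vc=[11]
#5 0x26→b9/s1 L1-HIT; vc=[11]
#6 0x2f→b11/s3 VC-HIT; vc=[31]
#7 0x24→b9/s1 L1-HIT; vc=[31]
#8 0x24→b9/s1 L1-HIT; vc=[31]
#9 0x16→b5/s1 MISS; vc=[31,9]
#10 0x16→b5/s1 L1-HIT; vc=[31,9]
#11 0x24→b9/s1 VC-HIT; vc=[31,5]

OUTCOME = L1-HIT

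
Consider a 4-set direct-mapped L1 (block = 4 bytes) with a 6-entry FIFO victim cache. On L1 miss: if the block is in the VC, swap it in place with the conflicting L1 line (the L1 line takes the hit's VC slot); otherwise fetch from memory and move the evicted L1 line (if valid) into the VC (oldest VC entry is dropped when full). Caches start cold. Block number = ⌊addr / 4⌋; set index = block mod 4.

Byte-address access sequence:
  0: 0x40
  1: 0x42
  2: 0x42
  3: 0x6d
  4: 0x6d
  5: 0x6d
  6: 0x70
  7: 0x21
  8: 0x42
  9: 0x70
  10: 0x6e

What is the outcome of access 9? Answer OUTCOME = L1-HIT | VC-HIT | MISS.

OUTCOME = VC-HIT

  [0] addr=0x40 blk=16 s=0: MISS | VC []
  [1] addr=0x42 blk=16 s=0: L1-HIT | VC []
  [2] addr=0x42 blk=16 s=0: L1-HIT | VC []
  [3] addr=0x6d blk=27 s=3: MISS | VC []
  [4] addr=0x6d blk=27 s=3: L1-HIT | VC []
  [5] addr=0x6d blk=27 s=3: L1-HIT | VC []
  [6] addr=0x70 blk=28 s=0: MISS | VC [16]
  [7] addr=0x21 blk=8 s=0: MISS | VC [16, 28]
  [8] addr=0x42 blk=16 s=0: VC-HIT | VC [8, 28]
  [9] addr=0x70 blk=28 s=0: VC-HIT | VC [8, 16]
  [10] addr=0x6e blk=27 s=3: L1-HIT | VC [8, 16]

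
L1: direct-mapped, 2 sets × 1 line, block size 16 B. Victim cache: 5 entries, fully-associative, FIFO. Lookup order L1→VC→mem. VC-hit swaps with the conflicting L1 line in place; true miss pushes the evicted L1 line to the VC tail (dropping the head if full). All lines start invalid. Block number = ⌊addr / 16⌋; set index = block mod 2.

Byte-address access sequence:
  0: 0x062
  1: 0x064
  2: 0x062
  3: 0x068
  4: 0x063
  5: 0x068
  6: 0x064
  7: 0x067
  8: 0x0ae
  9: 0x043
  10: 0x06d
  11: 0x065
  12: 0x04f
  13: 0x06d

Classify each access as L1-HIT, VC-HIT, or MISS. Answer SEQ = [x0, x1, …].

SEQ = [MISS, L1-HIT, L1-HIT, L1-HIT, L1-HIT, L1-HIT, L1-HIT, L1-HIT, MISS, MISS, VC-HIT, L1-HIT, VC-HIT, VC-HIT]

0: 0x62 (blk 6, set 0) → MISS  vc=[]
1: 0x64 (blk 6, set 0) → L1-HIT  vc=[]
2: 0x62 (blk 6, set 0) → L1-HIT  vc=[]
3: 0x68 (blk 6, set 0) → L1-HIT  vc=[]
4: 0x63 (blk 6, set 0) → L1-HIT  vc=[]
5: 0x68 (blk 6, set 0) → L1-HIT  vc=[]
6: 0x64 (blk 6, set 0) → L1-HIT  vc=[]
7: 0x67 (blk 6, set 0) → L1-HIT  vc=[]
8: 0xae (blk 10, set 0) → MISS  vc=[6]
9: 0x43 (blk 4, set 0) → MISS  vc=[6, 10]
10: 0x6d (blk 6, set 0) → VC-HIT  vc=[4, 10]
11: 0x65 (blk 6, set 0) → L1-HIT  vc=[4, 10]
12: 0x4f (blk 4, set 0) → VC-HIT  vc=[6, 10]
13: 0x6d (blk 6, set 0) → VC-HIT  vc=[4, 10]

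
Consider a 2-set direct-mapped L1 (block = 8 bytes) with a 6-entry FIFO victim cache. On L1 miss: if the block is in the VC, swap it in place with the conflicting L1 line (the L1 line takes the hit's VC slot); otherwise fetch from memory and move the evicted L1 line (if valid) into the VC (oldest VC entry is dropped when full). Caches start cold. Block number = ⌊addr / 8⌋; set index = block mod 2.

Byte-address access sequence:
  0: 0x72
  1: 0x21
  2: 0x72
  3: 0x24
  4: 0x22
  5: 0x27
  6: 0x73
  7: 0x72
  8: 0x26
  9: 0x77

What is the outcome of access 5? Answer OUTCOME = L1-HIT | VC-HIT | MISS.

OUTCOME = L1-HIT

#0 0x72→b14/s0 MISS; vc=[]
#1 0x21→b4/s0 MISS; vc=[14]
#2 0x72→b14/s0 VC-HIT; vc=[4]
#3 0x24→b4/s0 VC-HIT; vc=[14]
#4 0x22→b4/s0 L1-HIT; vc=[14]
#5 0x27→b4/s0 L1-HIT; vc=[14]
#6 0x73→b14/s0 VC-HIT; vc=[4]
#7 0x72→b14/s0 L1-HIT; vc=[4]
#8 0x26→b4/s0 VC-HIT; vc=[14]
#9 0x77→b14/s0 VC-HIT; vc=[4]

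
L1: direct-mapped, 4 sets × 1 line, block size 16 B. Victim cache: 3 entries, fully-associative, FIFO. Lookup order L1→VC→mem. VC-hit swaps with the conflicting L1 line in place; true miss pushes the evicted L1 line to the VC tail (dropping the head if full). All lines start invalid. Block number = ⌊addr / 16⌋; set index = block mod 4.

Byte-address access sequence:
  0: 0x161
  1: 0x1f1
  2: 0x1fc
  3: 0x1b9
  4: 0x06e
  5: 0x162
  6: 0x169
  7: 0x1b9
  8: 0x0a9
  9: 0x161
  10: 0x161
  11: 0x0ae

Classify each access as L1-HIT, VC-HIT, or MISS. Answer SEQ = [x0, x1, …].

SEQ = [MISS, MISS, L1-HIT, MISS, MISS, VC-HIT, L1-HIT, L1-HIT, MISS, VC-HIT, L1-HIT, VC-HIT]

0: 0x161 (blk 22, set 2) → MISS  vc=[]
1: 0x1f1 (blk 31, set 3) → MISS  vc=[]
2: 0x1fc (blk 31, set 3) → L1-HIT  vc=[]
3: 0x1b9 (blk 27, set 3) → MISS  vc=[31]
4: 0x6e (blk 6, set 2) → MISS  vc=[31, 22]
5: 0x162 (blk 22, set 2) → VC-HIT  vc=[31, 6]
6: 0x169 (blk 22, set 2) → L1-HIT  vc=[31, 6]
7: 0x1b9 (blk 27, set 3) → L1-HIT  vc=[31, 6]
8: 0xa9 (blk 10, set 2) → MISS  vc=[31, 6, 22]
9: 0x161 (blk 22, set 2) → VC-HIT  vc=[31, 6, 10]
10: 0x161 (blk 22, set 2) → L1-HIT  vc=[31, 6, 10]
11: 0xae (blk 10, set 2) → VC-HIT  vc=[31, 6, 22]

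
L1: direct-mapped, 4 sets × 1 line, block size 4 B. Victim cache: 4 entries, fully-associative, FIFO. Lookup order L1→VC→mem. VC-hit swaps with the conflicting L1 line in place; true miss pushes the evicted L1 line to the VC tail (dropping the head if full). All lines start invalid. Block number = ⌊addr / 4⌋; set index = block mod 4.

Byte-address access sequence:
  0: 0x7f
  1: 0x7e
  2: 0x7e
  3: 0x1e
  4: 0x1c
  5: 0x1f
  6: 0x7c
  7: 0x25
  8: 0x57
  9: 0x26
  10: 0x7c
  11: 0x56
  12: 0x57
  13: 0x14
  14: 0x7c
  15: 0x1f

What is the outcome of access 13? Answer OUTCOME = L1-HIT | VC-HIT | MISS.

0: 0x7f (blk 31, set 3) → MISS  vc=[]
1: 0x7e (blk 31, set 3) → L1-HIT  vc=[]
2: 0x7e (blk 31, set 3) → L1-HIT  vc=[]
3: 0x1e (blk 7, set 3) → MISS  vc=[31]
4: 0x1c (blk 7, set 3) → L1-HIT  vc=[31]
5: 0x1f (blk 7, set 3) → L1-HIT  vc=[31]
6: 0x7c (blk 31, set 3) → VC-HIT  vc=[7]
7: 0x25 (blk 9, set 1) → MISS  vc=[7]
8: 0x57 (blk 21, set 1) → MISS  vc=[7, 9]
9: 0x26 (blk 9, set 1) → VC-HIT  vc=[7, 21]
10: 0x7c (blk 31, set 3) → L1-HIT  vc=[7, 21]
11: 0x56 (blk 21, set 1) → VC-HIT  vc=[7, 9]
12: 0x57 (blk 21, set 1) → L1-HIT  vc=[7, 9]
13: 0x14 (blk 5, set 1) → MISS  vc=[7, 9, 21]
14: 0x7c (blk 31, set 3) → L1-HIT  vc=[7, 9, 21]
15: 0x1f (blk 7, set 3) → VC-HIT  vc=[31, 9, 21]

OUTCOME = MISS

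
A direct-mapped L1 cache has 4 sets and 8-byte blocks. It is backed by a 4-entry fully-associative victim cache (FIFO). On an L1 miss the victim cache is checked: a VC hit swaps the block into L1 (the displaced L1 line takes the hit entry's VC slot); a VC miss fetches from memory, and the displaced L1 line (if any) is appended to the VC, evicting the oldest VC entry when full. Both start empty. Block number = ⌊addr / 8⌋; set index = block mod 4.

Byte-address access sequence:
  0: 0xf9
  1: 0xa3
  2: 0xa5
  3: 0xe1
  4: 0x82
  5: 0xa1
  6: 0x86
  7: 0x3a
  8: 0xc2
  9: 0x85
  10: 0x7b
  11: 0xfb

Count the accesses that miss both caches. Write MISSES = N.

MISSES = 7

#0 0xf9→b31/s3 MISS; vc=[]
#1 0xa3→b20/s0 MISS; vc=[]
#2 0xa5→b20/s0 L1-HIT; vc=[]
#3 0xe1→b28/s0 MISS; vc=[20]
#4 0x82→b16/s0 MISS; vc=[20,28]
#5 0xa1→b20/s0 VC-HIT; vc=[16,28]
#6 0x86→b16/s0 VC-HIT; vc=[20,28]
#7 0x3a→b7/s3 MISS; vc=[20,28,31]
#8 0xc2→b24/s0 MISS; vc=[20,28,31,16]
#9 0x85→b16/s0 VC-HIT; vc=[20,28,31,24]
#10 0x7b→b15/s3 MISS; vc=[28,31,24,7]
#11 0xfb→b31/s3 VC-HIT; vc=[28,15,24,7]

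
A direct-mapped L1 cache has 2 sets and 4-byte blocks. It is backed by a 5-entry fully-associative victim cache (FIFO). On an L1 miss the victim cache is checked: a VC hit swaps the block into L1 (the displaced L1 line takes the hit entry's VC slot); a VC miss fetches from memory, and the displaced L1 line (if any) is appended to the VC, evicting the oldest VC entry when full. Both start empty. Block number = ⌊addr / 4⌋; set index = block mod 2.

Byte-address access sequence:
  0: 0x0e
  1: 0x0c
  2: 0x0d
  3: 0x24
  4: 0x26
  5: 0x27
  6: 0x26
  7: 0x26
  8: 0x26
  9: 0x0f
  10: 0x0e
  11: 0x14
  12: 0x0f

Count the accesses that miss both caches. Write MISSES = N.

0: 0xe (blk 3, set 1) → MISS  vc=[]
1: 0xc (blk 3, set 1) → L1-HIT  vc=[]
2: 0xd (blk 3, set 1) → L1-HIT  vc=[]
3: 0x24 (blk 9, set 1) → MISS  vc=[3]
4: 0x26 (blk 9, set 1) → L1-HIT  vc=[3]
5: 0x27 (blk 9, set 1) → L1-HIT  vc=[3]
6: 0x26 (blk 9, set 1) → L1-HIT  vc=[3]
7: 0x26 (blk 9, set 1) → L1-HIT  vc=[3]
8: 0x26 (blk 9, set 1) → L1-HIT  vc=[3]
9: 0xf (blk 3, set 1) → VC-HIT  vc=[9]
10: 0xe (blk 3, set 1) → L1-HIT  vc=[9]
11: 0x14 (blk 5, set 1) → MISS  vc=[9, 3]
12: 0xf (blk 3, set 1) → VC-HIT  vc=[9, 5]

MISSES = 3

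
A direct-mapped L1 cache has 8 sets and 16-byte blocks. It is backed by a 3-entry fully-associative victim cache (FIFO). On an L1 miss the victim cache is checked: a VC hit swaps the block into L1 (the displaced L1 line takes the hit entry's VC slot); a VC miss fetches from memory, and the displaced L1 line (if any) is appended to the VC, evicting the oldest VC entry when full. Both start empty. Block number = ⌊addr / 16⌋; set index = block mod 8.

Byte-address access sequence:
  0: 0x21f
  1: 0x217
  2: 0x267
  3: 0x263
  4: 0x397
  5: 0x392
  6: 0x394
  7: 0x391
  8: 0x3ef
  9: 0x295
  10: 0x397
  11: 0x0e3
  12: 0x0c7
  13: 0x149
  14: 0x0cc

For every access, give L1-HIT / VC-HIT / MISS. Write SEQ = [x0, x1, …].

SEQ = [MISS, L1-HIT, MISS, L1-HIT, MISS, L1-HIT, L1-HIT, L1-HIT, MISS, MISS, VC-HIT, MISS, MISS, MISS, VC-HIT]

0: 0x21f (blk 33, set 1) → MISS  vc=[]
1: 0x217 (blk 33, set 1) → L1-HIT  vc=[]
2: 0x267 (blk 38, set 6) → MISS  vc=[]
3: 0x263 (blk 38, set 6) → L1-HIT  vc=[]
4: 0x397 (blk 57, set 1) → MISS  vc=[33]
5: 0x392 (blk 57, set 1) → L1-HIT  vc=[33]
6: 0x394 (blk 57, set 1) → L1-HIT  vc=[33]
7: 0x391 (blk 57, set 1) → L1-HIT  vc=[33]
8: 0x3ef (blk 62, set 6) → MISS  vc=[33, 38]
9: 0x295 (blk 41, set 1) → MISS  vc=[33, 38, 57]
10: 0x397 (blk 57, set 1) → VC-HIT  vc=[33, 38, 41]
11: 0xe3 (blk 14, set 6) → MISS  vc=[38, 41, 62]
12: 0xc7 (blk 12, set 4) → MISS  vc=[38, 41, 62]
13: 0x149 (blk 20, set 4) → MISS  vc=[41, 62, 12]
14: 0xcc (blk 12, set 4) → VC-HIT  vc=[41, 62, 20]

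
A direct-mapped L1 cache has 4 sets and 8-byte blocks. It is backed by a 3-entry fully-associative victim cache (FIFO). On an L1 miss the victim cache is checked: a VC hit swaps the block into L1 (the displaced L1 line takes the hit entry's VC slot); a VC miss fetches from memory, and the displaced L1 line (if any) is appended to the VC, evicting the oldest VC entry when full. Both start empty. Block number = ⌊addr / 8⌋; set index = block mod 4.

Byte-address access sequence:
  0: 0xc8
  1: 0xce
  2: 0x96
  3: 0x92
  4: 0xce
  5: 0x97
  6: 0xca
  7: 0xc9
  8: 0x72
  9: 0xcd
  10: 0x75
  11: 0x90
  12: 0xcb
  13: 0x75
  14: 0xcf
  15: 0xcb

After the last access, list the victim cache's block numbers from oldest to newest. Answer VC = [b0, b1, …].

VC = [18]

  [0] addr=0xc8 blk=25 s=1: MISS | VC []
  [1] addr=0xce blk=25 s=1: L1-HIT | VC []
  [2] addr=0x96 blk=18 s=2: MISS | VC []
  [3] addr=0x92 blk=18 s=2: L1-HIT | VC []
  [4] addr=0xce blk=25 s=1: L1-HIT | VC []
  [5] addr=0x97 blk=18 s=2: L1-HIT | VC []
  [6] addr=0xca blk=25 s=1: L1-HIT | VC []
  [7] addr=0xc9 blk=25 s=1: L1-HIT | VC []
  [8] addr=0x72 blk=14 s=2: MISS | VC [18]
  [9] addr=0xcd blk=25 s=1: L1-HIT | VC [18]
  [10] addr=0x75 blk=14 s=2: L1-HIT | VC [18]
  [11] addr=0x90 blk=18 s=2: VC-HIT | VC [14]
  [12] addr=0xcb blk=25 s=1: L1-HIT | VC [14]
  [13] addr=0x75 blk=14 s=2: VC-HIT | VC [18]
  [14] addr=0xcf blk=25 s=1: L1-HIT | VC [18]
  [15] addr=0xcb blk=25 s=1: L1-HIT | VC [18]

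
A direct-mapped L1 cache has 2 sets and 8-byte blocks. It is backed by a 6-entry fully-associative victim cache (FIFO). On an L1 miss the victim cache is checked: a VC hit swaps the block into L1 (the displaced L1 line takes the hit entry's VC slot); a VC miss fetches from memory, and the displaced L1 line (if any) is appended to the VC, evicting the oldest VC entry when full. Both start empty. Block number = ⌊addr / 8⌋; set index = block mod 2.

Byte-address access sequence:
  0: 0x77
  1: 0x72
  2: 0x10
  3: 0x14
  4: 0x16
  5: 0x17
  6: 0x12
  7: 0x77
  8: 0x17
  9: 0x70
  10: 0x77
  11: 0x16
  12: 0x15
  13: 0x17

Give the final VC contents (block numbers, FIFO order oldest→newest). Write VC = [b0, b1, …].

  [0] addr=0x77 blk=14 s=0: MISS | VC []
  [1] addr=0x72 blk=14 s=0: L1-HIT | VC []
  [2] addr=0x10 blk=2 s=0: MISS | VC [14]
  [3] addr=0x14 blk=2 s=0: L1-HIT | VC [14]
  [4] addr=0x16 blk=2 s=0: L1-HIT | VC [14]
  [5] addr=0x17 blk=2 s=0: L1-HIT | VC [14]
  [6] addr=0x12 blk=2 s=0: L1-HIT | VC [14]
  [7] addr=0x77 blk=14 s=0: VC-HIT | VC [2]
  [8] addr=0x17 blk=2 s=0: VC-HIT | VC [14]
  [9] addr=0x70 blk=14 s=0: VC-HIT | VC [2]
  [10] addr=0x77 blk=14 s=0: L1-HIT | VC [2]
  [11] addr=0x16 blk=2 s=0: VC-HIT | VC [14]
  [12] addr=0x15 blk=2 s=0: L1-HIT | VC [14]
  [13] addr=0x17 blk=2 s=0: L1-HIT | VC [14]

VC = [14]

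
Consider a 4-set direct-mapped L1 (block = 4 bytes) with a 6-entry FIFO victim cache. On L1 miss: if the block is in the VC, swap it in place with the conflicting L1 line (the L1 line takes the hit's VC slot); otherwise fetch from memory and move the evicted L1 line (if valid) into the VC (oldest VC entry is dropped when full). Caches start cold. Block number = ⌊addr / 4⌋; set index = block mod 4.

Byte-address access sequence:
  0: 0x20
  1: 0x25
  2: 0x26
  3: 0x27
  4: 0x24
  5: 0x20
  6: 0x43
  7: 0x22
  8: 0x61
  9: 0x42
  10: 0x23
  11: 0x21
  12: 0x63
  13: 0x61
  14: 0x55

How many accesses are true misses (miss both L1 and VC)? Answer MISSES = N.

0: 0x20 (blk 8, set 0) → MISS  vc=[]
1: 0x25 (blk 9, set 1) → MISS  vc=[]
2: 0x26 (blk 9, set 1) → L1-HIT  vc=[]
3: 0x27 (blk 9, set 1) → L1-HIT  vc=[]
4: 0x24 (blk 9, set 1) → L1-HIT  vc=[]
5: 0x20 (blk 8, set 0) → L1-HIT  vc=[]
6: 0x43 (blk 16, set 0) → MISS  vc=[8]
7: 0x22 (blk 8, set 0) → VC-HIT  vc=[16]
8: 0x61 (blk 24, set 0) → MISS  vc=[16, 8]
9: 0x42 (blk 16, set 0) → VC-HIT  vc=[24, 8]
10: 0x23 (blk 8, set 0) → VC-HIT  vc=[24, 16]
11: 0x21 (blk 8, set 0) → L1-HIT  vc=[24, 16]
12: 0x63 (blk 24, set 0) → VC-HIT  vc=[8, 16]
13: 0x61 (blk 24, set 0) → L1-HIT  vc=[8, 16]
14: 0x55 (blk 21, set 1) → MISS  vc=[8, 16, 9]

MISSES = 5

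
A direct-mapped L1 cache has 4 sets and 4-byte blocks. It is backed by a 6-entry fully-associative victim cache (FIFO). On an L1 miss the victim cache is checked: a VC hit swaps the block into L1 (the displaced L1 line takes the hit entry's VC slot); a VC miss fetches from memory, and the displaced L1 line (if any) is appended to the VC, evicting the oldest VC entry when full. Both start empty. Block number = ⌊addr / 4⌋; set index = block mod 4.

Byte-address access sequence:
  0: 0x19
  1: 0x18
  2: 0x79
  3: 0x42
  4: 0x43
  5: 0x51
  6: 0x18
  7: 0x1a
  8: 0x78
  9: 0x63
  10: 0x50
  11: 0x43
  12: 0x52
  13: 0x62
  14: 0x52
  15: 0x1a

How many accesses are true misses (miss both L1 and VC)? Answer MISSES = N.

  [0] addr=0x19 blk=6 s=2: MISS | VC []
  [1] addr=0x18 blk=6 s=2: L1-HIT | VC []
  [2] addr=0x79 blk=30 s=2: MISS | VC [6]
  [3] addr=0x42 blk=16 s=0: MISS | VC [6]
  [4] addr=0x43 blk=16 s=0: L1-HIT | VC [6]
  [5] addr=0x51 blk=20 s=0: MISS | VC [6, 16]
  [6] addr=0x18 blk=6 s=2: VC-HIT | VC [30, 16]
  [7] addr=0x1a blk=6 s=2: L1-HIT | VC [30, 16]
  [8] addr=0x78 blk=30 s=2: VC-HIT | VC [6, 16]
  [9] addr=0x63 blk=24 s=0: MISS | VC [6, 16, 20]
  [10] addr=0x50 blk=20 s=0: VC-HIT | VC [6, 16, 24]
  [11] addr=0x43 blk=16 s=0: VC-HIT | VC [6, 20, 24]
  [12] addr=0x52 blk=20 s=0: VC-HIT | VC [6, 16, 24]
  [13] addr=0x62 blk=24 s=0: VC-HIT | VC [6, 16, 20]
  [14] addr=0x52 blk=20 s=0: VC-HIT | VC [6, 16, 24]
  [15] addr=0x1a blk=6 s=2: VC-HIT | VC [30, 16, 24]

MISSES = 5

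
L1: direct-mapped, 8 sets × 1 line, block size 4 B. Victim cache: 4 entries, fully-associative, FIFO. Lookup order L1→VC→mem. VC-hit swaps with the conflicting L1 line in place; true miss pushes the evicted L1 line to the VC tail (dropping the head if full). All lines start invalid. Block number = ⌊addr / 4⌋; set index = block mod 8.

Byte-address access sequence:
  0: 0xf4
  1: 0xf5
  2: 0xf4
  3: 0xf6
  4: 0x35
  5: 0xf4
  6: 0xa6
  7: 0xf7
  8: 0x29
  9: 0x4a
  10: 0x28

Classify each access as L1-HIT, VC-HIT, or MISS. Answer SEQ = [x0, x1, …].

SEQ = [MISS, L1-HIT, L1-HIT, L1-HIT, MISS, VC-HIT, MISS, L1-HIT, MISS, MISS, VC-HIT]

0: 0xf4 (blk 61, set 5) → MISS  vc=[]
1: 0xf5 (blk 61, set 5) → L1-HIT  vc=[]
2: 0xf4 (blk 61, set 5) → L1-HIT  vc=[]
3: 0xf6 (blk 61, set 5) → L1-HIT  vc=[]
4: 0x35 (blk 13, set 5) → MISS  vc=[61]
5: 0xf4 (blk 61, set 5) → VC-HIT  vc=[13]
6: 0xa6 (blk 41, set 1) → MISS  vc=[13]
7: 0xf7 (blk 61, set 5) → L1-HIT  vc=[13]
8: 0x29 (blk 10, set 2) → MISS  vc=[13]
9: 0x4a (blk 18, set 2) → MISS  vc=[13, 10]
10: 0x28 (blk 10, set 2) → VC-HIT  vc=[13, 18]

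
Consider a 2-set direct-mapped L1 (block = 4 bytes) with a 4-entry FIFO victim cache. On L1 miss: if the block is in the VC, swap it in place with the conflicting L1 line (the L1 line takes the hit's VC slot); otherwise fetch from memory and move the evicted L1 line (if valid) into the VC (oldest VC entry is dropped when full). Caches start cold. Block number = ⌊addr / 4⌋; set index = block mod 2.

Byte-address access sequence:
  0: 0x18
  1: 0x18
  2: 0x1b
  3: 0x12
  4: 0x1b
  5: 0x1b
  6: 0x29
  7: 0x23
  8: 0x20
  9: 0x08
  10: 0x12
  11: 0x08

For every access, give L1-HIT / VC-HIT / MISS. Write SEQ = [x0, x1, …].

  [0] addr=0x18 blk=6 s=0: MISS | VC []
  [1] addr=0x18 blk=6 s=0: L1-HIT | VC []
  [2] addr=0x1b blk=6 s=0: L1-HIT | VC []
  [3] addr=0x12 blk=4 s=0: MISS | VC [6]
  [4] addr=0x1b blk=6 s=0: VC-HIT | VC [4]
  [5] addr=0x1b blk=6 s=0: L1-HIT | VC [4]
  [6] addr=0x29 blk=10 s=0: MISS | VC [4, 6]
  [7] addr=0x23 blk=8 s=0: MISS | VC [4, 6, 10]
  [8] addr=0x20 blk=8 s=0: L1-HIT | VC [4, 6, 10]
  [9] addr=0x8 blk=2 s=0: MISS | VC [4, 6, 10, 8]
  [10] addr=0x12 blk=4 s=0: VC-HIT | VC [2, 6, 10, 8]
  [11] addr=0x8 blk=2 s=0: VC-HIT | VC [4, 6, 10, 8]

SEQ = [MISS, L1-HIT, L1-HIT, MISS, VC-HIT, L1-HIT, MISS, MISS, L1-HIT, MISS, VC-HIT, VC-HIT]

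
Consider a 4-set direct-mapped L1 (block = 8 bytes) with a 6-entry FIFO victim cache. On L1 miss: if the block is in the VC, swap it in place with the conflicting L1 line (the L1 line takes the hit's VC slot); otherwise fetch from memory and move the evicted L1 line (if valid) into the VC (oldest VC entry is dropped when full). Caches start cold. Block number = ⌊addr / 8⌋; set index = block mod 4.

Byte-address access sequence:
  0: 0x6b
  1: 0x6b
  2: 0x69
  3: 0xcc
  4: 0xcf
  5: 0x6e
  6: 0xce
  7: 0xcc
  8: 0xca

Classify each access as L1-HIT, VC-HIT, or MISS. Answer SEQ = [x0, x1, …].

SEQ = [MISS, L1-HIT, L1-HIT, MISS, L1-HIT, VC-HIT, VC-HIT, L1-HIT, L1-HIT]

0: 0x6b (blk 13, set 1) → MISS  vc=[]
1: 0x6b (blk 13, set 1) → L1-HIT  vc=[]
2: 0x69 (blk 13, set 1) → L1-HIT  vc=[]
3: 0xcc (blk 25, set 1) → MISS  vc=[13]
4: 0xcf (blk 25, set 1) → L1-HIT  vc=[13]
5: 0x6e (blk 13, set 1) → VC-HIT  vc=[25]
6: 0xce (blk 25, set 1) → VC-HIT  vc=[13]
7: 0xcc (blk 25, set 1) → L1-HIT  vc=[13]
8: 0xca (blk 25, set 1) → L1-HIT  vc=[13]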